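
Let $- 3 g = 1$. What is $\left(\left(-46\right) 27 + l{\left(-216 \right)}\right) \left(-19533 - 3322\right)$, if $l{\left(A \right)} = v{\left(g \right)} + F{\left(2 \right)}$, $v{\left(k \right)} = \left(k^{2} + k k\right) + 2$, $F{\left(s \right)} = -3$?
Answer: $\frac{255633175}{9} \approx 2.8404 \cdot 10^{7}$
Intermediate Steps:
$g = - \frac{1}{3}$ ($g = \left(- \frac{1}{3}\right) 1 = - \frac{1}{3} \approx -0.33333$)
$v{\left(k \right)} = 2 + 2 k^{2}$ ($v{\left(k \right)} = \left(k^{2} + k^{2}\right) + 2 = 2 k^{2} + 2 = 2 + 2 k^{2}$)
$l{\left(A \right)} = - \frac{7}{9}$ ($l{\left(A \right)} = \left(2 + 2 \left(- \frac{1}{3}\right)^{2}\right) - 3 = \left(2 + 2 \cdot \frac{1}{9}\right) - 3 = \left(2 + \frac{2}{9}\right) - 3 = \frac{20}{9} - 3 = - \frac{7}{9}$)
$\left(\left(-46\right) 27 + l{\left(-216 \right)}\right) \left(-19533 - 3322\right) = \left(\left(-46\right) 27 - \frac{7}{9}\right) \left(-19533 - 3322\right) = \left(-1242 - \frac{7}{9}\right) \left(-22855\right) = \left(- \frac{11185}{9}\right) \left(-22855\right) = \frac{255633175}{9}$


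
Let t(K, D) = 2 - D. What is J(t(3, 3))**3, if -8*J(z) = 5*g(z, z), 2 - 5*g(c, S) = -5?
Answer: -343/512 ≈ -0.66992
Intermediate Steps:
g(c, S) = 7/5 (g(c, S) = 2/5 - 1/5*(-5) = 2/5 + 1 = 7/5)
J(z) = -7/8 (J(z) = -5*7/(8*5) = -1/8*7 = -7/8)
J(t(3, 3))**3 = (-7/8)**3 = -343/512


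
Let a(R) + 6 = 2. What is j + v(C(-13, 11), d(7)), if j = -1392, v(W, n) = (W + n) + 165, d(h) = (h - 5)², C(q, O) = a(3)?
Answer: -1227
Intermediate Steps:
a(R) = -4 (a(R) = -6 + 2 = -4)
C(q, O) = -4
d(h) = (-5 + h)²
v(W, n) = 165 + W + n
j + v(C(-13, 11), d(7)) = -1392 + (165 - 4 + (-5 + 7)²) = -1392 + (165 - 4 + 2²) = -1392 + (165 - 4 + 4) = -1392 + 165 = -1227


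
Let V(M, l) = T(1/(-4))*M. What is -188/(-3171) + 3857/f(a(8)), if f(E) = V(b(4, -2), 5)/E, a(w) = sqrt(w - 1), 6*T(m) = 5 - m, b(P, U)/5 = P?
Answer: 188/3171 + 1102*sqrt(7)/5 ≈ 583.18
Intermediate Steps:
b(P, U) = 5*P
T(m) = 5/6 - m/6 (T(m) = (5 - m)/6 = 5/6 - m/6)
V(M, l) = 7*M/8 (V(M, l) = (5/6 - 1/6/(-4))*M = (5/6 - 1/6*(-1/4))*M = (5/6 + 1/24)*M = 7*M/8)
a(w) = sqrt(-1 + w)
f(E) = 35/(2*E) (f(E) = (7*(5*4)/8)/E = ((7/8)*20)/E = 35/(2*E))
-188/(-3171) + 3857/f(a(8)) = -188/(-3171) + 3857/((35/(2*(sqrt(-1 + 8))))) = -188*(-1/3171) + 3857/((35/(2*(sqrt(7))))) = 188/3171 + 3857/((35*(sqrt(7)/7)/2)) = 188/3171 + 3857/((5*sqrt(7)/2)) = 188/3171 + 3857*(2*sqrt(7)/35) = 188/3171 + 1102*sqrt(7)/5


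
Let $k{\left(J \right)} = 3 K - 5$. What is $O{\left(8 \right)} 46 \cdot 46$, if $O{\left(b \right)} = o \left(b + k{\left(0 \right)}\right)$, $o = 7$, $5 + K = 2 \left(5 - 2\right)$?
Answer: $88872$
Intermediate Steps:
$K = 1$ ($K = -5 + 2 \left(5 - 2\right) = -5 + 2 \cdot 3 = -5 + 6 = 1$)
$k{\left(J \right)} = -2$ ($k{\left(J \right)} = 3 \cdot 1 - 5 = 3 - 5 = -2$)
$O{\left(b \right)} = -14 + 7 b$ ($O{\left(b \right)} = 7 \left(b - 2\right) = 7 \left(-2 + b\right) = -14 + 7 b$)
$O{\left(8 \right)} 46 \cdot 46 = \left(-14 + 7 \cdot 8\right) 46 \cdot 46 = \left(-14 + 56\right) 46 \cdot 46 = 42 \cdot 46 \cdot 46 = 1932 \cdot 46 = 88872$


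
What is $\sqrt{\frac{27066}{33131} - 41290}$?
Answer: $\frac{2 i \sqrt{11330403798511}}{33131} \approx 203.2 i$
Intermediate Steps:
$\sqrt{\frac{27066}{33131} - 41290} = \sqrt{- \frac{1367951924}{33131}} = \frac{2 i \sqrt{11330403798511}}{33131}$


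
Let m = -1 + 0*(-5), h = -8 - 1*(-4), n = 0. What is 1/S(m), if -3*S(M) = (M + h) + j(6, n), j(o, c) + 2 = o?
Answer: 3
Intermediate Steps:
j(o, c) = -2 + o
h = -4 (h = -8 + 4 = -4)
m = -1 (m = -1 + 0 = -1)
S(M) = -M/3 (S(M) = -((M - 4) + (-2 + 6))/3 = -((-4 + M) + 4)/3 = -M/3)
1/S(m) = 1/(-1/3*(-1)) = 1/(1/3) = 3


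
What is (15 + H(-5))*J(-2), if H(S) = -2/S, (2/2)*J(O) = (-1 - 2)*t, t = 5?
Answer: -231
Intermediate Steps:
J(O) = -15 (J(O) = (-1 - 2)*5 = -3*5 = -15)
(15 + H(-5))*J(-2) = (15 - 2/(-5))*(-15) = (15 - 2*(-⅕))*(-15) = (15 + ⅖)*(-15) = (77/5)*(-15) = -231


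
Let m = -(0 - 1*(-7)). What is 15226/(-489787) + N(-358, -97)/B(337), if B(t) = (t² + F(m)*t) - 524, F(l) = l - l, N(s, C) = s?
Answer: -1896566916/55367971415 ≈ -0.034254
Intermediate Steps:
m = -7 (m = -(0 + 7) = -1*7 = -7)
F(l) = 0
B(t) = -524 + t² (B(t) = (t² + 0*t) - 524 = (t² + 0) - 524 = t² - 524 = -524 + t²)
15226/(-489787) + N(-358, -97)/B(337) = 15226/(-489787) - 358/(-524 + 337²) = 15226*(-1/489787) - 358/(-524 + 113569) = -15226/489787 - 358/113045 = -1896566916/55367971415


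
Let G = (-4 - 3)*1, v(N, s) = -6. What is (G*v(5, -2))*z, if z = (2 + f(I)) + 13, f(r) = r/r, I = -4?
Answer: 672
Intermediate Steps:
G = -7 (G = -7*1 = -7)
f(r) = 1
z = 16 (z = (2 + 1) + 13 = 3 + 13 = 16)
(G*v(5, -2))*z = -7*(-6)*16 = 42*16 = 672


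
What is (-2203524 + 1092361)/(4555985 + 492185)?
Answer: -1111163/5048170 ≈ -0.22011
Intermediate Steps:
(-2203524 + 1092361)/(4555985 + 492185) = -1111163/5048170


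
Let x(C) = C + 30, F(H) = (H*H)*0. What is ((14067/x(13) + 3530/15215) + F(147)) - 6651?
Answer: -827440460/130849 ≈ -6323.6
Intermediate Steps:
F(H) = 0 (F(H) = H**2*0 = 0)
x(C) = 30 + C
((14067/x(13) + 3530/15215) + F(147)) - 6651 = ((14067/(30 + 13) + 3530/15215) + 0) - 6651 = ((14067/43 + 3530*(1/15215)) + 0) - 6651 = ((14067*(1/43) + 706/3043) + 0) - 6651 = ((14067/43 + 706/3043) + 0) - 6651 = (42836239/130849 + 0) - 6651 = 42836239/130849 - 6651 = -827440460/130849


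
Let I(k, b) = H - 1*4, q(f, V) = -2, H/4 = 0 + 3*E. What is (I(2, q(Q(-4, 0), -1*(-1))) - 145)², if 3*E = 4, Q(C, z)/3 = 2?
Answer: 17689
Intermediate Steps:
Q(C, z) = 6 (Q(C, z) = 3*2 = 6)
E = 4/3 (E = (⅓)*4 = 4/3 ≈ 1.3333)
H = 16 (H = 4*(0 + 3*(4/3)) = 4*(0 + 4) = 4*4 = 16)
I(k, b) = 12 (I(k, b) = 16 - 1*4 = 16 - 4 = 12)
(I(2, q(Q(-4, 0), -1*(-1))) - 145)² = (12 - 145)² = (-133)² = 17689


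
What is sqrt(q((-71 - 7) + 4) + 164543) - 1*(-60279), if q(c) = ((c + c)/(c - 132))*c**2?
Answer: 60279 + sqrt(1787374759)/103 ≈ 60689.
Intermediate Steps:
q(c) = 2*c**3/(-132 + c) (q(c) = ((2*c)/(-132 + c))*c**2 = (2*c/(-132 + c))*c**2 = 2*c**3/(-132 + c))
sqrt(q((-71 - 7) + 4) + 164543) - 1*(-60279) = sqrt(2*((-71 - 7) + 4)**3/(-132 + ((-71 - 7) + 4)) + 164543) - 1*(-60279) = sqrt(2*(-78 + 4)**3/(-132 + (-78 + 4)) + 164543) + 60279 = sqrt(2*(-74)**3/(-132 - 74) + 164543) + 60279 = sqrt(2*(-405224)/(-206) + 164543) + 60279 = sqrt(2*(-405224)*(-1/206) + 164543) + 60279 = sqrt(405224/103 + 164543) + 60279 = sqrt(17353153/103) + 60279 = sqrt(1787374759)/103 + 60279 = 60279 + sqrt(1787374759)/103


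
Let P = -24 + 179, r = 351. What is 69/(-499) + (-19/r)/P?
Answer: -3763426/27148095 ≈ -0.13863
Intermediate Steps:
P = 155
69/(-499) + (-19/r)/P = 69/(-499) - 19/351/155 = 69*(-1/499) - 19*1/351*(1/155) = -69/499 - 19/351*1/155 = -69/499 - 19/54405 = -3763426/27148095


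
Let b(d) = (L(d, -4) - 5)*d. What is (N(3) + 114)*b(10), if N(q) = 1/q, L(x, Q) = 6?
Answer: 3430/3 ≈ 1143.3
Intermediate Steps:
N(q) = 1/q
b(d) = d (b(d) = (6 - 5)*d = 1*d = d)
(N(3) + 114)*b(10) = (1/3 + 114)*10 = (⅓ + 114)*10 = (343/3)*10 = 3430/3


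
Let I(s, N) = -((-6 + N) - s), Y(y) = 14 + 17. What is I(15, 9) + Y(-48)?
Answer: 43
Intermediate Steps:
Y(y) = 31
I(s, N) = 6 + s - N (I(s, N) = -(-6 + N - s) = 6 + s - N)
I(15, 9) + Y(-48) = (6 + 15 - 1*9) + 31 = (6 + 15 - 9) + 31 = 12 + 31 = 43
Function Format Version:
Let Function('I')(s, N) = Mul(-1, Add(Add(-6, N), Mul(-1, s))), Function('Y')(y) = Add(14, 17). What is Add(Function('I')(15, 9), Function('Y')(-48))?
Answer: 43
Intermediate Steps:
Function('Y')(y) = 31
Function('I')(s, N) = Add(6, s, Mul(-1, N)) (Function('I')(s, N) = Mul(-1, Add(-6, N, Mul(-1, s))) = Add(6, s, Mul(-1, N)))
Add(Function('I')(15, 9), Function('Y')(-48)) = Add(Add(6, 15, Mul(-1, 9)), 31) = Add(Add(6, 15, -9), 31) = Add(12, 31) = 43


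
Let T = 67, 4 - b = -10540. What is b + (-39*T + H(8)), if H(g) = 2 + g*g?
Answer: 7997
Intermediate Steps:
b = 10544 (b = 4 - 1*(-10540) = 4 + 10540 = 10544)
H(g) = 2 + g²
b + (-39*T + H(8)) = 10544 + (-39*67 + (2 + 8²)) = 10544 + (-2613 + (2 + 64)) = 10544 + (-2613 + 66) = 10544 - 2547 = 7997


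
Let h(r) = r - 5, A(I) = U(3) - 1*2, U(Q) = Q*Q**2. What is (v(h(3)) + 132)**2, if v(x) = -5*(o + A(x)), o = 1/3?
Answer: 256/9 ≈ 28.444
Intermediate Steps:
U(Q) = Q**3
A(I) = 25 (A(I) = 3**3 - 1*2 = 27 - 2 = 25)
o = 1/3 ≈ 0.33333
h(r) = -5 + r
v(x) = -380/3 (v(x) = -5*(1/3 + 25) = -5*76/3 = -380/3)
(v(h(3)) + 132)**2 = (-380/3 + 132)**2 = (16/3)**2 = 256/9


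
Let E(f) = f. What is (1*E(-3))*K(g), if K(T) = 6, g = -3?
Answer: -18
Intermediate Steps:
(1*E(-3))*K(g) = (1*(-3))*6 = -3*6 = -18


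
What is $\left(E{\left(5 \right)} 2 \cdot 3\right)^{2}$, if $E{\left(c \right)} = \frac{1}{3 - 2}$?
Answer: $36$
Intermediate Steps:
$E{\left(c \right)} = 1$ ($E{\left(c \right)} = 1^{-1} = 1$)
$\left(E{\left(5 \right)} 2 \cdot 3\right)^{2} = \left(1 \cdot 2 \cdot 3\right)^{2} = \left(2 \cdot 3\right)^{2} = 6^{2} = 36$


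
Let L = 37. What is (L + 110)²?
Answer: 21609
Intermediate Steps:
(L + 110)² = (37 + 110)² = 147² = 21609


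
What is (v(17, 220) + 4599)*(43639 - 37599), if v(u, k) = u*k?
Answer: 50367560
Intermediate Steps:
v(u, k) = k*u
(v(17, 220) + 4599)*(43639 - 37599) = (220*17 + 4599)*(43639 - 37599) = (3740 + 4599)*6040 = 8339*6040 = 50367560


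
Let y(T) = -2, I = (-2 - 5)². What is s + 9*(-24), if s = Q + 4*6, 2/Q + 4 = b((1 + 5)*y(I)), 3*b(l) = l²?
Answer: -4223/22 ≈ -191.95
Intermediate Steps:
I = 49 (I = (-7)² = 49)
b(l) = l²/3
Q = 1/22 (Q = 2/(-4 + ((1 + 5)*(-2))²/3) = 2/(-4 + (6*(-2))²/3) = 2/(-4 + (⅓)*(-12)²) = 2/(-4 + (⅓)*144) = 2/(-4 + 48) = 2/44 = 2*(1/44) = 1/22 ≈ 0.045455)
s = 529/22 (s = 1/22 + 4*6 = 1/22 + 24 = 529/22 ≈ 24.045)
s + 9*(-24) = 529/22 + 9*(-24) = 529/22 - 216 = -4223/22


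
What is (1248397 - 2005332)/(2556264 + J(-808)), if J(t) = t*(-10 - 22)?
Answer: -151387/516424 ≈ -0.29314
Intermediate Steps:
J(t) = -32*t (J(t) = t*(-32) = -32*t)
(1248397 - 2005332)/(2556264 + J(-808)) = (1248397 - 2005332)/(2556264 - 32*(-808)) = -756935/(2556264 + 25856) = -756935/2582120 = -756935*1/2582120 = -151387/516424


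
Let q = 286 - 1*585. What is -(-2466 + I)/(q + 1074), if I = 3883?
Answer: -1417/775 ≈ -1.8284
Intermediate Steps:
q = -299 (q = 286 - 585 = -299)
-(-2466 + I)/(q + 1074) = -(-2466 + 3883)/(-299 + 1074) = -1417/775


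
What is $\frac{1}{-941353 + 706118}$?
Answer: $- \frac{1}{235235} \approx -4.2511 \cdot 10^{-6}$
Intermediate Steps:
$\frac{1}{-941353 + 706118} = \frac{1}{-235235} = - \frac{1}{235235}$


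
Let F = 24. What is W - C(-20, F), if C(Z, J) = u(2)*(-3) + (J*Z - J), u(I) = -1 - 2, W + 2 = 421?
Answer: 914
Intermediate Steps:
W = 419 (W = -2 + 421 = 419)
u(I) = -3
C(Z, J) = 9 - J + J*Z (C(Z, J) = -3*(-3) + (J*Z - J) = 9 + (-J + J*Z) = 9 - J + J*Z)
W - C(-20, F) = 419 - (9 - 1*24 + 24*(-20)) = 419 - (9 - 24 - 480) = 419 - 1*(-495) = 419 + 495 = 914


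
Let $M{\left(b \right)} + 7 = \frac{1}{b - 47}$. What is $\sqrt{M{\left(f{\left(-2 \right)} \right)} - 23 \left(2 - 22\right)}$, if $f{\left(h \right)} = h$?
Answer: $\frac{2 \sqrt{5549}}{7} \approx 21.283$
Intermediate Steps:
$M{\left(b \right)} = -7 + \frac{1}{-47 + b}$ ($M{\left(b \right)} = -7 + \frac{1}{b - 47} = -7 + \frac{1}{-47 + b}$)
$\sqrt{M{\left(f{\left(-2 \right)} \right)} - 23 \left(2 - 22\right)} = \sqrt{\frac{330 - -14}{-47 - 2} - 23 \left(2 - 22\right)} = \sqrt{\frac{330 + 14}{-49} - -460} = \sqrt{\left(- \frac{1}{49}\right) 344 + 460} = \sqrt{- \frac{344}{49} + 460} = \sqrt{\frac{22196}{49}} = \frac{2 \sqrt{5549}}{7}$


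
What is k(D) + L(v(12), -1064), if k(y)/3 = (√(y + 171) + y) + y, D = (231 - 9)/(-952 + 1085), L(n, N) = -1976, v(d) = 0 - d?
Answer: -261476/133 + 3*√3054345/133 ≈ -1926.6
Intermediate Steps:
v(d) = -d
D = 222/133 ≈ 1.6692
k(y) = 3*√(171 + y) + 6*y (k(y) = 3*((√(y + 171) + y) + y) = 3*((√(171 + y) + y) + y) = 3*((y + √(171 + y)) + y) = 3*(√(171 + y) + 2*y) = 3*√(171 + y) + 6*y)
k(D) + L(v(12), -1064) = (3*√(171 + 222/133) + 6*(222/133)) - 1976 = (3*√(22965/133) + 1332/133) - 1976 = (3*(√3054345/133) + 1332/133) - 1976 = (3*√3054345/133 + 1332/133) - 1976 = (1332/133 + 3*√3054345/133) - 1976 = -261476/133 + 3*√3054345/133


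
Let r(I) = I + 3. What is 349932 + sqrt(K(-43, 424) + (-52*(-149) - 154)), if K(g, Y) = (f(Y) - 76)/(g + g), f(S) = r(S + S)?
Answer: 349932 + sqrt(56098574)/86 ≈ 3.5002e+5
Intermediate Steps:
r(I) = 3 + I
f(S) = 3 + 2*S (f(S) = 3 + (S + S) = 3 + 2*S)
K(g, Y) = (-73 + 2*Y)/(2*g) (K(g, Y) = ((3 + 2*Y) - 76)/(g + g) = (-73 + 2*Y)/((2*g)) = (-73 + 2*Y)*(1/(2*g)) = (-73 + 2*Y)/(2*g))
349932 + sqrt(K(-43, 424) + (-52*(-149) - 154)) = 349932 + sqrt((-73/2 + 424)/(-43) + (-52*(-149) - 154)) = 349932 + sqrt(-1/43*775/2 + (7748 - 154)) = 349932 + sqrt(-775/86 + 7594) = 349932 + sqrt(652309/86) = 349932 + sqrt(56098574)/86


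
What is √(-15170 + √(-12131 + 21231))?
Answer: √(-15170 + 10*√91) ≈ 122.78*I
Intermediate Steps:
√(-15170 + √(-12131 + 21231)) = √(-15170 + √9100) = √(-15170 + 10*√91)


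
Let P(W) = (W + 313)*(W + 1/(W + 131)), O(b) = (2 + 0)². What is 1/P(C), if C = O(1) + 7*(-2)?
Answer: -121/366327 ≈ -0.00033031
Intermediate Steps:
O(b) = 4 (O(b) = 2² = 4)
C = -10 (C = 4 + 7*(-2) = 4 - 14 = -10)
P(W) = (313 + W)*(W + 1/(131 + W))
1/P(C) = 1/((313 + (-10)³ + 444*(-10)² + 41004*(-10))/(131 - 10)) = 1/((313 - 1000 + 444*100 - 410040)/121) = 1/((313 - 1000 + 44400 - 410040)/121) = 1/((1/121)*(-366327)) = 1/(-366327/121) = -121/366327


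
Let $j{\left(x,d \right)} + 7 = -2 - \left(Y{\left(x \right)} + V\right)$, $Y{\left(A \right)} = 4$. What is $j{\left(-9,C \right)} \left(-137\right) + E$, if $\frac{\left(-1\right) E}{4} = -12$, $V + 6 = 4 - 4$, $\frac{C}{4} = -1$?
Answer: $1007$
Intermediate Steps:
$C = -4$ ($C = 4 \left(-1\right) = -4$)
$V = -6$ ($V = -6 + \left(4 - 4\right) = -6 + 0 = -6$)
$j{\left(x,d \right)} = -7$ ($j{\left(x,d \right)} = -7 - 0 = -7 + \left(-2 + 2\right) = -7 + 0 = -7$)
$E = 48$ ($E = \left(-4\right) \left(-12\right) = 48$)
$j{\left(-9,C \right)} \left(-137\right) + E = \left(-7\right) \left(-137\right) + 48 = 959 + 48 = 1007$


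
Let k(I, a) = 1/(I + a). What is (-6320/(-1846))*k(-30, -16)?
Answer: -1580/21229 ≈ -0.074427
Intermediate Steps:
(-6320/(-1846))*k(-30, -16) = (-6320/(-1846))/(-30 - 16) = -6320*(-1/1846)/(-46) = (3160/923)*(-1/46) = -1580/21229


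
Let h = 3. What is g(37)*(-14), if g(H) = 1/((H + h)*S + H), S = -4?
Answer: 14/123 ≈ 0.11382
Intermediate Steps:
g(H) = 1/(-12 - 3*H) (g(H) = 1/((H + 3)*(-4) + H) = 1/((3 + H)*(-4) + H) = 1/((-12 - 4*H) + H) = 1/(-12 - 3*H))
g(37)*(-14) = (1/(3*(-4 - 1*37)))*(-14) = (1/(3*(-4 - 37)))*(-14) = ((⅓)/(-41))*(-14) = ((⅓)*(-1/41))*(-14) = -1/123*(-14) = 14/123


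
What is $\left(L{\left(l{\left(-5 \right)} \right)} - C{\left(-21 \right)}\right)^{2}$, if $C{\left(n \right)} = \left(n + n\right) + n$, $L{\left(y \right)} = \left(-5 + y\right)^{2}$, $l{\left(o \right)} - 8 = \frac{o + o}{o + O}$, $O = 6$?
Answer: $12544$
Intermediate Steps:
$l{\left(o \right)} = 8 + \frac{2 o}{6 + o}$ ($l{\left(o \right)} = 8 + \frac{o + o}{o + 6} = 8 + \frac{2 o}{6 + o}$)
$C{\left(n \right)} = 3 n$ ($C{\left(n \right)} = 2 n + n = 3 n$)
$\left(L{\left(l{\left(-5 \right)} \right)} - C{\left(-21 \right)}\right)^{2} = \left(\left(-5 + \frac{2 \left(24 + 5 \left(-5\right)\right)}{6 - 5}\right)^{2} - 3 \left(-21\right)\right)^{2} = \left(\left(-5 + \frac{2 \left(24 - 25\right)}{1}\right)^{2} - -63\right)^{2} = \left(\left(-5 + 2 \cdot 1 \left(-1\right)\right)^{2} + 63\right)^{2} = \left(\left(-5 - 2\right)^{2} + 63\right)^{2} = \left(\left(-7\right)^{2} + 63\right)^{2} = \left(49 + 63\right)^{2} = 112^{2} = 12544$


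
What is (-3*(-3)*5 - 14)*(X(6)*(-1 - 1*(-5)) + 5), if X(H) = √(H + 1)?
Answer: 155 + 124*√7 ≈ 483.07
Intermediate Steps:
X(H) = √(1 + H)
(-3*(-3)*5 - 14)*(X(6)*(-1 - 1*(-5)) + 5) = (-3*(-3)*5 - 14)*(√(1 + 6)*(-1 - 1*(-5)) + 5) = (9*5 - 14)*(√7*(-1 + 5) + 5) = (45 - 14)*(√7*4 + 5) = 31*(4*√7 + 5) = 31*(5 + 4*√7) = 155 + 124*√7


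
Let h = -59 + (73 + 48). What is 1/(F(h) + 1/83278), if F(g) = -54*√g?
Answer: -83278/1253833249544927 - 374502165336*√62/1253833249544927 ≈ -0.0023519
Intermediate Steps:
h = 62 (h = -59 + 121 = 62)
1/(F(h) + 1/83278) = 1/(-54*√62 + 1/83278) = 1/(1/83278 - 54*√62)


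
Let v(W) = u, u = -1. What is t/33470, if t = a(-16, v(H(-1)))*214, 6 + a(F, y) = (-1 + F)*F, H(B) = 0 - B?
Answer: 28462/16735 ≈ 1.7007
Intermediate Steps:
H(B) = -B
v(W) = -1
a(F, y) = -6 + F*(-1 + F) (a(F, y) = -6 + (-1 + F)*F = -6 + F*(-1 + F))
t = 56924 (t = (-6 + (-16)**2 - 1*(-16))*214 = (-6 + 256 + 16)*214 = 266*214 = 56924)
t/33470 = 56924/33470 = 56924*(1/33470) = 28462/16735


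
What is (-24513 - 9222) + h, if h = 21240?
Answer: -12495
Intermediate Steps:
(-24513 - 9222) + h = (-24513 - 9222) + 21240 = -33735 + 21240 = -12495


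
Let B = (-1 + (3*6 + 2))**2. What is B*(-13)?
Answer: -4693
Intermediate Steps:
B = 361 (B = (-1 + (18 + 2))**2 = (-1 + 20)**2 = 19**2 = 361)
B*(-13) = 361*(-13) = -4693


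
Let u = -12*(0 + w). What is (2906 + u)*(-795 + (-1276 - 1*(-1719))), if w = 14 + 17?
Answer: -891968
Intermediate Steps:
w = 31
u = -372 (u = -12*(0 + 31) = -12*31 = -372)
(2906 + u)*(-795 + (-1276 - 1*(-1719))) = (2906 - 372)*(-795 + (-1276 - 1*(-1719))) = 2534*(-795 + (-1276 + 1719)) = 2534*(-795 + 443) = 2534*(-352) = -891968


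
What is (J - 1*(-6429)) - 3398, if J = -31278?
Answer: -28247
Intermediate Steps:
(J - 1*(-6429)) - 3398 = (-31278 - 1*(-6429)) - 3398 = (-31278 + 6429) - 3398 = -24849 - 3398 = -28247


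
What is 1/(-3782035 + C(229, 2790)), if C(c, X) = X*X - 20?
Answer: 1/4002045 ≈ 2.4987e-7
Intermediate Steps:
C(c, X) = -20 + X**2 (C(c, X) = X**2 - 20 = -20 + X**2)
1/(-3782035 + C(229, 2790)) = 1/(-3782035 + (-20 + 2790**2)) = 1/(-3782035 + (-20 + 7784100)) = 1/(-3782035 + 7784080) = 1/4002045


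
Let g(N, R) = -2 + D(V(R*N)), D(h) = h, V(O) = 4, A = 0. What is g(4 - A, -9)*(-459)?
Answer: -918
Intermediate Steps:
g(N, R) = 2 (g(N, R) = -2 + 4 = 2)
g(4 - A, -9)*(-459) = 2*(-459) = -918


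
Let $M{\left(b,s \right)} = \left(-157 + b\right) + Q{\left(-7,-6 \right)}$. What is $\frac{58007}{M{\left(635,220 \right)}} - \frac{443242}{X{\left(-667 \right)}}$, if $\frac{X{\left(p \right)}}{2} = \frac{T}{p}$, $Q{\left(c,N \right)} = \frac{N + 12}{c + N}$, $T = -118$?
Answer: $- \frac{458792535159}{366272} \approx -1.2526 \cdot 10^{6}$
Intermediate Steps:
$Q{\left(c,N \right)} = \frac{12 + N}{N + c}$
$M{\left(b,s \right)} = - \frac{2047}{13} + b$ ($M{\left(b,s \right)} = \left(-157 + b\right) + \frac{12 - 6}{-6 - 7} = \left(-157 + b\right) + \frac{1}{-13} \cdot 6 = \left(-157 + b\right) - \frac{6}{13} = - \frac{2047}{13} + b$)
$X{\left(p \right)} = - \frac{236}{p}$ ($X{\left(p \right)} = 2 \left(- \frac{118}{p}\right) = - \frac{236}{p}$)
$\frac{58007}{M{\left(635,220 \right)}} - \frac{443242}{X{\left(-667 \right)}} = \frac{58007}{- \frac{2047}{13} + 635} - \frac{443242}{\left(-236\right) \frac{1}{-667}} = \frac{58007}{\frac{6208}{13}} - \frac{443242}{\left(-236\right) \left(- \frac{1}{667}\right)} = 58007 \cdot \frac{13}{6208} - \frac{443242}{\frac{236}{667}} = \frac{754091}{6208} - \frac{147821207}{118} = - \frac{458792535159}{366272}$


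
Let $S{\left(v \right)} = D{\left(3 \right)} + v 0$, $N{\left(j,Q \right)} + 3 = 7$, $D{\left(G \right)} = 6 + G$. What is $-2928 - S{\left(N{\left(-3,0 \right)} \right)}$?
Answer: $-2937$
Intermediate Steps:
$N{\left(j,Q \right)} = 4$ ($N{\left(j,Q \right)} = -3 + 7 = 4$)
$S{\left(v \right)} = 9$ ($S{\left(v \right)} = \left(6 + 3\right) + v 0 = 9 + 0 = 9$)
$-2928 - S{\left(N{\left(-3,0 \right)} \right)} = -2928 - 9 = -2937$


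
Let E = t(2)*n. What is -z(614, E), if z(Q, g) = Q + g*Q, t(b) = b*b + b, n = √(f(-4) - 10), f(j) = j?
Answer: -614 - 3684*I*√14 ≈ -614.0 - 13784.0*I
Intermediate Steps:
n = I*√14 (n = √(-4 - 10) = √(-14) = I*√14 ≈ 3.7417*I)
t(b) = b + b² (t(b) = b² + b = b + b²)
E = 6*I*√14 (E = (2*(1 + 2))*(I*√14) = (2*3)*(I*√14) = 6*(I*√14) = 6*I*√14 ≈ 22.45*I)
z(Q, g) = Q + Q*g
-z(614, E) = -614*(1 + 6*I*√14) = -(614 + 3684*I*√14) = -614 - 3684*I*√14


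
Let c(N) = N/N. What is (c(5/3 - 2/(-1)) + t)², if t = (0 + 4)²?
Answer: 289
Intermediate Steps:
c(N) = 1
t = 16 (t = 4² = 16)
(c(5/3 - 2/(-1)) + t)² = (1 + 16)² = 17² = 289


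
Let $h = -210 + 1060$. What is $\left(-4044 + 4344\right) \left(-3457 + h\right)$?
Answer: $-782100$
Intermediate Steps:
$h = 850$
$\left(-4044 + 4344\right) \left(-3457 + h\right) = \left(-4044 + 4344\right) \left(-3457 + 850\right) = 300 \left(-2607\right) = -782100$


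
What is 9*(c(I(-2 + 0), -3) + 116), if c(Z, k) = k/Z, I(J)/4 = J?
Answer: 8379/8 ≈ 1047.4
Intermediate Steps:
I(J) = 4*J
9*(c(I(-2 + 0), -3) + 116) = 9*(-3*1/(4*(-2 + 0)) + 116) = 9*(-3/(4*(-2)) + 116) = 9*(-3/(-8) + 116) = 9*(-3*(-⅛) + 116) = 9*(3/8 + 116) = 9*(931/8) = 8379/8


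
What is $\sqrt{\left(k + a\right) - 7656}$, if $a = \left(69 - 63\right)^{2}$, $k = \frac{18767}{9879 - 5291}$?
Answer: $\frac{i \sqrt{40078236571}}{2294} \approx 87.269 i$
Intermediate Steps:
$k = \frac{18767}{4588}$ ($k = \frac{18767}{9879 - 5291} = \frac{18767}{4588} \approx 4.0905$)
$a = 36$ ($a = 6^{2} = 36$)
$\sqrt{\left(k + a\right) - 7656} = \sqrt{\left(\frac{18767}{4588} + 36\right) - 7656} = \sqrt{\frac{183935}{4588} + \left(-16404 + 8748\right)} = \sqrt{\frac{183935}{4588} - 7656} = \sqrt{- \frac{34941793}{4588}} = \frac{i \sqrt{40078236571}}{2294}$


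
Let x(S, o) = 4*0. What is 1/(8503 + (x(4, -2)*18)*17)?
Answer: 1/8503 ≈ 0.00011761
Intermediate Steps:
x(S, o) = 0
1/(8503 + (x(4, -2)*18)*17) = 1/(8503 + (0*18)*17) = 1/(8503 + 0*17) = 1/(8503 + 0) = 1/8503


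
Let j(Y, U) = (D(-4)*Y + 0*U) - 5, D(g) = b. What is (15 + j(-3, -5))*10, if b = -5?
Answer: 250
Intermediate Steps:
D(g) = -5
j(Y, U) = -5 - 5*Y (j(Y, U) = (-5*Y + 0*U) - 5 = (-5*Y + 0) - 5 = -5*Y - 5 = -5 - 5*Y)
(15 + j(-3, -5))*10 = (15 + (-5 - 5*(-3)))*10 = (15 + (-5 + 15))*10 = (15 + 10)*10 = 25*10 = 250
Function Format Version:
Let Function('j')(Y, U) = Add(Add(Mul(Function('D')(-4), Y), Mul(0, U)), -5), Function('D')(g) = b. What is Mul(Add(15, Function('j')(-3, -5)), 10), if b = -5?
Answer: 250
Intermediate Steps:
Function('D')(g) = -5
Function('j')(Y, U) = Add(-5, Mul(-5, Y)) (Function('j')(Y, U) = Add(Add(Mul(-5, Y), Mul(0, U)), -5) = Add(Add(Mul(-5, Y), 0), -5) = Add(Mul(-5, Y), -5) = Add(-5, Mul(-5, Y)))
Mul(Add(15, Function('j')(-3, -5)), 10) = Mul(Add(15, Add(-5, Mul(-5, -3))), 10) = Mul(Add(15, Add(-5, 15)), 10) = Mul(Add(15, 10), 10) = Mul(25, 10) = 250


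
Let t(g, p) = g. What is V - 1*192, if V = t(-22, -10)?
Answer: -214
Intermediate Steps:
V = -22
V - 1*192 = -22 - 1*192 = -22 - 192 = -214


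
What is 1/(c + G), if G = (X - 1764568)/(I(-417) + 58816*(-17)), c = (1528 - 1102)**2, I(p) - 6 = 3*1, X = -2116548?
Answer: 999863/181455018904 ≈ 5.5103e-6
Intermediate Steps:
I(p) = 9 (I(p) = 6 + 3*1 = 6 + 3 = 9)
c = 181476 (c = 426**2 = 181476)
G = 3881116/999863 (G = (-2116548 - 1764568)/(9 + 58816*(-17)) = -3881116/(9 - 999872) = -3881116/(-999863) = -3881116*(-1/999863) = 3881116/999863 ≈ 3.8816)
1/(c + G) = 1/(181476 + 3881116/999863) = 1/(181455018904/999863) = 999863/181455018904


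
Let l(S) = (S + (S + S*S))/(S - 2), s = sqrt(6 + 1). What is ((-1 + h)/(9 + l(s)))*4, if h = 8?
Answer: 70/33 - 14*sqrt(7)/33 ≈ 0.99877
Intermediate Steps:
s = sqrt(7) ≈ 2.6458
l(S) = (S**2 + 2*S)/(-2 + S) (l(S) = (S + (S + S**2))/(-2 + S) = (S**2 + 2*S)/(-2 + S))
((-1 + h)/(9 + l(s)))*4 = ((-1 + 8)/(9 + sqrt(7)*(2 + sqrt(7))/(-2 + sqrt(7))))*4 = (7/(9 + sqrt(7)*(2 + sqrt(7))/(-2 + sqrt(7))))*4 = 28/(9 + sqrt(7)*(2 + sqrt(7))/(-2 + sqrt(7)))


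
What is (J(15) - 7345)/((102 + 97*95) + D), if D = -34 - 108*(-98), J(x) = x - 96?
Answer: -7426/19867 ≈ -0.37379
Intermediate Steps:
J(x) = -96 + x
D = 10550 (D = -34 + 10584 = 10550)
(J(15) - 7345)/((102 + 97*95) + D) = ((-96 + 15) - 7345)/((102 + 97*95) + 10550) = (-81 - 7345)/((102 + 9215) + 10550) = -7426/(9317 + 10550) = -7426/19867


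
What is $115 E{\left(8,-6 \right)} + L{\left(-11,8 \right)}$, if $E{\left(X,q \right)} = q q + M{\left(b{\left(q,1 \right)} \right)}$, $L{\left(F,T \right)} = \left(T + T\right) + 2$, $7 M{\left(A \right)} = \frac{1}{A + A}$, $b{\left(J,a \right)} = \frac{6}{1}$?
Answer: $\frac{349387}{84} \approx 4159.4$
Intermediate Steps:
$b{\left(J,a \right)} = 6$ ($b{\left(J,a \right)} = 6 \cdot 1 = 6$)
$M{\left(A \right)} = \frac{1}{14 A}$ ($M{\left(A \right)} = \frac{1}{7 \left(A + A\right)} = \frac{1}{7 \cdot 2 A} = \frac{\frac{1}{2} \frac{1}{A}}{7} = \frac{1}{14 A}$)
$L{\left(F,T \right)} = 2 + 2 T$ ($L{\left(F,T \right)} = 2 T + 2 = 2 + 2 T$)
$E{\left(X,q \right)} = \frac{1}{84} + q^{2}$ ($E{\left(X,q \right)} = q q + \frac{1}{14 \cdot 6} = q^{2} + \frac{1}{14} \cdot \frac{1}{6} = q^{2} + \frac{1}{84} = \frac{1}{84} + q^{2}$)
$115 E{\left(8,-6 \right)} + L{\left(-11,8 \right)} = 115 \left(\frac{1}{84} + \left(-6\right)^{2}\right) + \left(2 + 2 \cdot 8\right) = 115 \left(\frac{1}{84} + 36\right) + \left(2 + 16\right) = 115 \cdot \frac{3025}{84} + 18 = \frac{347875}{84} + 18 = \frac{349387}{84}$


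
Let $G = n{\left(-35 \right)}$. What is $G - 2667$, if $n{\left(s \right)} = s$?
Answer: $-2702$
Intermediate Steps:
$G = -35$
$G - 2667 = -35 - 2667 = -2702$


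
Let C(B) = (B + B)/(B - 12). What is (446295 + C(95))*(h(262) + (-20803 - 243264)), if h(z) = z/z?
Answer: -9781711016550/83 ≈ -1.1785e+11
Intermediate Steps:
h(z) = 1
C(B) = 2*B/(-12 + B) (C(B) = (2*B)/(-12 + B) = 2*B/(-12 + B))
(446295 + C(95))*(h(262) + (-20803 - 243264)) = (446295 + 2*95/(-12 + 95))*(1 + (-20803 - 243264)) = (446295 + 2*95/83)*(1 - 264067) = (446295 + 2*95*(1/83))*(-264066) = (446295 + 190/83)*(-264066) = (37042675/83)*(-264066) = -9781711016550/83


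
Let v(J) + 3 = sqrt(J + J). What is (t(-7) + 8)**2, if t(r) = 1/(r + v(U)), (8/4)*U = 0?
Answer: 6241/100 ≈ 62.410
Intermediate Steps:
U = 0 (U = (1/2)*0 = 0)
v(J) = -3 + sqrt(2)*sqrt(J) (v(J) = -3 + sqrt(J + J) = -3 + sqrt(2*J) = -3 + sqrt(2)*sqrt(J))
t(r) = 1/(-3 + r) (t(r) = 1/(r + (-3 + sqrt(2)*sqrt(0))) = 1/(r + (-3 + sqrt(2)*0)) = 1/(r + (-3 + 0)) = 1/(r - 3) = 1/(-3 + r))
(t(-7) + 8)**2 = (1/(-3 - 7) + 8)**2 = (1/(-10) + 8)**2 = (-1/10 + 8)**2 = (79/10)**2 = 6241/100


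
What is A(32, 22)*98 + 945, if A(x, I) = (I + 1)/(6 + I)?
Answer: 2051/2 ≈ 1025.5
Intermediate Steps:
A(x, I) = (1 + I)/(6 + I)
A(32, 22)*98 + 945 = ((1 + 22)/(6 + 22))*98 + 945 = (23/28)*98 + 945 = 161/2 + 945 = 2051/2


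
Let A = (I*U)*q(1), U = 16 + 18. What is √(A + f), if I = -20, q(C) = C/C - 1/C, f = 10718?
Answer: √10718 ≈ 103.53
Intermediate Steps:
q(C) = 1 - 1/C
U = 34
A = 0 (A = (-20*34)*((-1 + 1)/1) = -680*0 = 0)
√(A + f) = √(0 + 10718) = √10718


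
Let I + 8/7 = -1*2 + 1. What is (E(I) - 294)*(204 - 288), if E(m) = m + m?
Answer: 25056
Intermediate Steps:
I = -15/7 (I = -8/7 + (-1*2 + 1) = -8/7 + (-2 + 1) = -8/7 - 1 = -15/7 ≈ -2.1429)
E(m) = 2*m
(E(I) - 294)*(204 - 288) = (2*(-15/7) - 294)*(204 - 288) = (-30/7 - 294)*(-84) = -2088/7*(-84) = 25056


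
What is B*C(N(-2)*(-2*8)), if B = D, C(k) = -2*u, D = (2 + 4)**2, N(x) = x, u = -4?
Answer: 288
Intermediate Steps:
D = 36 (D = 6**2 = 36)
C(k) = 8 (C(k) = -2*(-4) = 8)
B = 36
B*C(N(-2)*(-2*8)) = 36*8 = 288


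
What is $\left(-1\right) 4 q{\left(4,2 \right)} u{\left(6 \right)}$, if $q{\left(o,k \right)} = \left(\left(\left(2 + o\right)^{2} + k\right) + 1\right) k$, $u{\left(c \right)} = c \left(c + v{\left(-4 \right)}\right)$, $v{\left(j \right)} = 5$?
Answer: $-20592$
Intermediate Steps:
$u{\left(c \right)} = c \left(5 + c\right)$ ($u{\left(c \right)} = c \left(c + 5\right) = c \left(5 + c\right)$)
$q{\left(o,k \right)} = k \left(1 + k + \left(2 + o\right)^{2}\right)$ ($q{\left(o,k \right)} = \left(\left(k + \left(2 + o\right)^{2}\right) + 1\right) k = \left(1 + k + \left(2 + o\right)^{2}\right) k = k \left(1 + k + \left(2 + o\right)^{2}\right)$)
$\left(-1\right) 4 q{\left(4,2 \right)} u{\left(6 \right)} = \left(-1\right) 4 \cdot 2 \left(1 + 2 + \left(2 + 4\right)^{2}\right) 6 \left(5 + 6\right) = - 4 \cdot 2 \left(1 + 2 + 6^{2}\right) 6 \cdot 11 = - 4 \cdot 2 \left(1 + 2 + 36\right) 66 = - 4 \cdot 2 \cdot 39 \cdot 66 = \left(-4\right) 78 \cdot 66 = \left(-312\right) 66 = -20592$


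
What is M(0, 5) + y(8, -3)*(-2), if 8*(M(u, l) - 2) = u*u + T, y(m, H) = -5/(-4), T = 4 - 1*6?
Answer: -¾ ≈ -0.75000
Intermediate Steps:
T = -2 (T = 4 - 6 = -2)
y(m, H) = 5/4 (y(m, H) = -5*(-¼) = 5/4)
M(u, l) = 7/4 + u²/8 (M(u, l) = 2 + (u*u - 2)/8 = 2 + (u² - 2)/8 = 2 + (-2 + u²)/8 = 2 + (-¼ + u²/8) = 7/4 + u²/8)
M(0, 5) + y(8, -3)*(-2) = (7/4 + (⅛)*0²) + (5/4)*(-2) = (7/4 + (⅛)*0) - 5/2 = (7/4 + 0) - 5/2 = 7/4 - 5/2 = -¾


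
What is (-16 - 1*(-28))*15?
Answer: 180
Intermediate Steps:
(-16 - 1*(-28))*15 = (-16 + 28)*15 = 12*15 = 180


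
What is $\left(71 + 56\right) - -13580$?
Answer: $13707$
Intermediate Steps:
$\left(71 + 56\right) - -13580 = 127 + 13580 = 13707$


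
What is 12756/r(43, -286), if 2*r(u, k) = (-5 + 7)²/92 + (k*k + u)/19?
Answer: 2787186/470579 ≈ 5.9229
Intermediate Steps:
r(u, k) = 1/46 + u/38 + k²/38 (r(u, k) = ((-5 + 7)²/92 + (k*k + u)/19)/2 = (2²*(1/92) + (k² + u)*(1/19))/2 = (4*(1/92) + (u + k²)*(1/19))/2 = (1/23 + (u/19 + k²/19))/2 = (1/23 + u/19 + k²/19)/2 = 1/46 + u/38 + k²/38)
12756/r(43, -286) = 12756/(1/46 + (1/38)*43 + (1/38)*(-286)²) = 12756/(1/46 + 43/38 + (1/38)*81796) = 12756/(1/46 + 43/38 + 40898/19) = 12756/(941158/437) = 12756*(437/941158) = 2787186/470579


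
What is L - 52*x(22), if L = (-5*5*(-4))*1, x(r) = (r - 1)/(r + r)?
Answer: 827/11 ≈ 75.182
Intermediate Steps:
x(r) = (-1 + r)/(2*r) (x(r) = (-1 + r)/((2*r)) = (-1 + r)*(1/(2*r)) = (-1 + r)/(2*r))
L = 100 (L = -25*(-4)*1 = 100*1 = 100)
L - 52*x(22) = 100 - 26*(-1 + 22)/22 = 100 - 26*21/22 = 100 - 52*21/44 = 100 - 273/11 = 827/11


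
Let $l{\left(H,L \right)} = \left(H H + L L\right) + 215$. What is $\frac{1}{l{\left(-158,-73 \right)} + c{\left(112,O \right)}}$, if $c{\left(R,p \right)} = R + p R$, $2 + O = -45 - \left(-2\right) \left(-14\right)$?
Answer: $\frac{1}{22220} \approx 4.5004 \cdot 10^{-5}$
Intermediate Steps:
$l{\left(H,L \right)} = 215 + H^{2} + L^{2}$ ($l{\left(H,L \right)} = \left(H^{2} + L^{2}\right) + 215 = 215 + H^{2} + L^{2}$)
$O = -75$ ($O = -2 - \left(45 - -28\right) = -2 - 73 = -75$)
$c{\left(R,p \right)} = R + R p$
$\frac{1}{l{\left(-158,-73 \right)} + c{\left(112,O \right)}} = \frac{1}{\left(215 + \left(-158\right)^{2} + \left(-73\right)^{2}\right) + 112 \left(1 - 75\right)} = \frac{1}{\left(215 + 24964 + 5329\right) + 112 \left(-74\right)} = \frac{1}{30508 - 8288} = \frac{1}{22220}$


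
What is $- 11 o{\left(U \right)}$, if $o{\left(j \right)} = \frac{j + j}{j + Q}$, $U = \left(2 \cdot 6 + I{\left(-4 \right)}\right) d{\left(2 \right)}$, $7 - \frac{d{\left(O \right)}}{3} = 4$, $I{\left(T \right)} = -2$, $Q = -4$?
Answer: $- \frac{990}{43} \approx -23.023$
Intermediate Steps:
$d{\left(O \right)} = 9$ ($d{\left(O \right)} = 21 - 12 = 9$)
$U = 90$ ($U = \left(2 \cdot 6 - 2\right) 9 = \left(12 - 2\right) 9 = 10 \cdot 9 = 90$)
$o{\left(j \right)} = \frac{2 j}{-4 + j}$ ($o{\left(j \right)} = \frac{j + j}{j - 4} = \frac{2 j}{-4 + j}$)
$- 11 o{\left(U \right)} = - 11 \cdot 2 \cdot 90 \frac{1}{-4 + 90} = - 11 \cdot 2 \cdot 90 \cdot \frac{1}{86} = \left(-11\right) \frac{90}{43} = - \frac{990}{43}$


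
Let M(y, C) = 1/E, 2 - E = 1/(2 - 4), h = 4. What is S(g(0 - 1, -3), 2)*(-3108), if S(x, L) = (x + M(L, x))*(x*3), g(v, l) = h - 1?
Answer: -475524/5 ≈ -95105.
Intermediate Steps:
g(v, l) = 3 (g(v, l) = 4 - 1 = 3)
E = 5/2 (E = 2 - 1/(2 - 4) = 2 - 1/(-2) = 2 - 1*(-½) = 2 + ½ = 5/2 ≈ 2.5000)
M(y, C) = ⅖ (M(y, C) = 1/(5/2) = ⅖)
S(x, L) = 3*x*(⅖ + x) (S(x, L) = (x + ⅖)*(x*3) = (⅖ + x)*(3*x) = 3*x*(⅖ + x))
S(g(0 - 1, -3), 2)*(-3108) = ((⅗)*3*(2 + 5*3))*(-3108) = ((⅗)*3*(2 + 15))*(-3108) = ((⅗)*3*17)*(-3108) = (153/5)*(-3108) = -475524/5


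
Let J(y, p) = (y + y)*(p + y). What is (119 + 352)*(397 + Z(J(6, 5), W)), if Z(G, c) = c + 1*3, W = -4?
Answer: 186516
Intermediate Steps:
J(y, p) = 2*y*(p + y) (J(y, p) = (2*y)*(p + y) = 2*y*(p + y))
Z(G, c) = 3 + c (Z(G, c) = c + 3 = 3 + c)
(119 + 352)*(397 + Z(J(6, 5), W)) = (119 + 352)*(397 + (3 - 4)) = 471*(397 - 1) = 471*396 = 186516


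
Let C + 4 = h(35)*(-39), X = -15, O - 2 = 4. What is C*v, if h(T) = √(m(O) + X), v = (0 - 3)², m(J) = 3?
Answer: -36 - 702*I*√3 ≈ -36.0 - 1215.9*I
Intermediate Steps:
O = 6 (O = 2 + 4 = 6)
v = 9 (v = (-3)² = 9)
h(T) = 2*I*√3 (h(T) = √(3 - 15) = √(-12) = 2*I*√3)
C = -4 - 78*I*√3 (C = -4 + (2*I*√3)*(-39) = -4 - 78*I*√3 ≈ -4.0 - 135.1*I)
C*v = (-4 - 78*I*√3)*9 = -36 - 702*I*√3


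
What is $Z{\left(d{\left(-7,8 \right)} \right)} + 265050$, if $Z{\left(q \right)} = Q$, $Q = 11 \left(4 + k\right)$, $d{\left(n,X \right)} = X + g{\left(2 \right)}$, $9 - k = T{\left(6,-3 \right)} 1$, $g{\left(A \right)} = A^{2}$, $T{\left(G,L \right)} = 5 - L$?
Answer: $265105$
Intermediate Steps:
$k = 1$ ($k = 9 - \left(5 - -3\right) 1 = 9 - \left(5 + 3\right) 1 = 9 - 8 \cdot 1 = 9 - 8 = 1$)
$d{\left(n,X \right)} = 4 + X$ ($d{\left(n,X \right)} = X + 2^{2} = X + 4 = 4 + X$)
$Q = 55$ ($Q = 11 \left(4 + 1\right) = 11 \cdot 5 = 55$)
$Z{\left(q \right)} = 55$
$Z{\left(d{\left(-7,8 \right)} \right)} + 265050 = 55 + 265050 = 265105$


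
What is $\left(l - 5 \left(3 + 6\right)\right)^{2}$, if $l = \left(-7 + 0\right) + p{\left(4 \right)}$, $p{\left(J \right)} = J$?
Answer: $2304$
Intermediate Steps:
$l = -3$ ($l = \left(-7 + 0\right) + 4 = -7 + 4 = -3$)
$\left(l - 5 \left(3 + 6\right)\right)^{2} = \left(-3 - 5 \left(3 + 6\right)\right)^{2} = \left(-3 - 45\right)^{2} = \left(-48\right)^{2} = 2304$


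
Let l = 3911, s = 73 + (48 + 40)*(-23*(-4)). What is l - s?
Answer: -4258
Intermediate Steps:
s = 8169 (s = 73 + 88*92 = 73 + 8096 = 8169)
l - s = 3911 - 1*8169 = 3911 - 8169 = -4258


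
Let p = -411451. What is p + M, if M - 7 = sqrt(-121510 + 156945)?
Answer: -411444 + sqrt(35435) ≈ -4.1126e+5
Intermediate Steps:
M = 7 + sqrt(35435) (M = 7 + sqrt(-121510 + 156945) = 7 + sqrt(35435) ≈ 195.24)
p + M = -411451 + (7 + sqrt(35435)) = -411444 + sqrt(35435)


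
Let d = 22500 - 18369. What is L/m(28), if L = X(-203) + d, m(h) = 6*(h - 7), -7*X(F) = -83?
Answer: 14500/441 ≈ 32.880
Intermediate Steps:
X(F) = 83/7 (X(F) = -1/7*(-83) = 83/7)
d = 4131
m(h) = -42 + 6*h (m(h) = 6*(-7 + h) = -42 + 6*h)
L = 29000/7 (L = 83/7 + 4131 = 29000/7 ≈ 4142.9)
L/m(28) = 29000/(7*(-42 + 6*28)) = 29000/(7*(-42 + 168)) = (29000/7)/126 = (29000/7)*(1/126) = 14500/441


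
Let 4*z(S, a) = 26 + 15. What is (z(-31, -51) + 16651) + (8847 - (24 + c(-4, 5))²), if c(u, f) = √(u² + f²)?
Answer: 99565/4 - 48*√41 ≈ 24584.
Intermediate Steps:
z(S, a) = 41/4 (z(S, a) = (26 + 15)/4 = (¼)*41 = 41/4)
c(u, f) = √(f² + u²)
(z(-31, -51) + 16651) + (8847 - (24 + c(-4, 5))²) = (41/4 + 16651) + (8847 - (24 + √(5² + (-4)²))²) = 66645/4 + (8847 - (24 + √(25 + 16))²) = 66645/4 + (8847 - (24 + √41)²) = 102033/4 - (24 + √41)²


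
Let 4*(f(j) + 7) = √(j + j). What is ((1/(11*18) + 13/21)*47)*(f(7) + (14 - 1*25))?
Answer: -40655/77 + 40655*√14/5544 ≈ -500.55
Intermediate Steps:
f(j) = -7 + √2*√j/4 (f(j) = -7 + √(j + j)/4 = -7 + √(2*j)/4 = -7 + (√2*√j)/4 = -7 + √2*√j/4)
((1/(11*18) + 13/21)*47)*(f(7) + (14 - 1*25)) = ((1/(11*18) + 13/21)*47)*((-7 + √2*√7/4) + (14 - 1*25)) = (((1/11)*(1/18) + 13*(1/21))*47)*((-7 + √14/4) + (14 - 25)) = ((1/198 + 13/21)*47)*((-7 + √14/4) - 11) = ((865/1386)*47)*(-18 + √14/4) = 40655*(-18 + √14/4)/1386 = -40655/77 + 40655*√14/5544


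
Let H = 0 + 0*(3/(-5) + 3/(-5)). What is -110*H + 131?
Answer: 131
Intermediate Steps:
H = 0 (H = 0 + 0*(3*(-⅕) + 3*(-⅕)) = 0 + 0*(-⅗ - ⅗) = 0 + 0*(-6/5) = 0 + 0 = 0)
-110*H + 131 = -110*0 + 131 = 0 + 131 = 131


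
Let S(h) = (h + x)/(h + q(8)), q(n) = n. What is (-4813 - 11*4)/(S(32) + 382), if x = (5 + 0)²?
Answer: -194280/15337 ≈ -12.667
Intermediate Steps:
x = 25 (x = 5² = 25)
S(h) = (25 + h)/(8 + h) (S(h) = (h + 25)/(h + 8) = (25 + h)/(8 + h))
(-4813 - 11*4)/(S(32) + 382) = (-4813 - 11*4)/((25 + 32)/(8 + 32) + 382) = (-4813 - 44)/(57/40 + 382) = -4857/((1/40)*57 + 382) = -4857/(57/40 + 382) = -4857/15337/40 = -4857*40/15337 = -194280/15337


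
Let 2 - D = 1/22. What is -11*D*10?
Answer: -215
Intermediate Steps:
D = 43/22 (D = 2 - 1/22 = 43/22 ≈ 1.9545)
-11*D*10 = -11*43/22*10 = -43/2*10 = -215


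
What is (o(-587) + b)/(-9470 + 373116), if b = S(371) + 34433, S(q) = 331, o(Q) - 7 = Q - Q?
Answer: 34771/363646 ≈ 0.095618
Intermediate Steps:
o(Q) = 7 (o(Q) = 7 + (Q - Q) = 7 + 0 = 7)
b = 34764 (b = 331 + 34433 = 34764)
(o(-587) + b)/(-9470 + 373116) = (7 + 34764)/(-9470 + 373116) = 34771/363646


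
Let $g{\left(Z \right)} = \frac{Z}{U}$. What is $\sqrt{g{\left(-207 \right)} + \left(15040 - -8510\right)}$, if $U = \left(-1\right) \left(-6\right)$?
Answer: $\frac{\sqrt{94062}}{2} \approx 153.35$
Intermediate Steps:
$U = 6$
$g{\left(Z \right)} = \frac{Z}{6}$
$\sqrt{g{\left(-207 \right)} + \left(15040 - -8510\right)} = \sqrt{\frac{1}{6} \left(-207\right) + \left(15040 - -8510\right)} = \sqrt{- \frac{69}{2} + \left(15040 + 8510\right)} = \sqrt{- \frac{69}{2} + 23550} = \sqrt{\frac{47031}{2}} = \frac{\sqrt{94062}}{2}$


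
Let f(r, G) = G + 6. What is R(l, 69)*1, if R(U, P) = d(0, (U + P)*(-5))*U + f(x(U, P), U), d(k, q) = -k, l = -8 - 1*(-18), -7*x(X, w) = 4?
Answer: 16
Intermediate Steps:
x(X, w) = -4/7 (x(X, w) = -⅐*4 = -4/7)
l = 10 (l = -8 + 18 = 10)
f(r, G) = 6 + G
R(U, P) = 6 + U (R(U, P) = (-1*0)*U + (6 + U) = 0*U + (6 + U) = 0 + (6 + U) = 6 + U)
R(l, 69)*1 = (6 + 10)*1 = 16*1 = 16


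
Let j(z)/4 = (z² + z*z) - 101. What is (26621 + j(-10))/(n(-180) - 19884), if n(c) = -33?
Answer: -27017/19917 ≈ -1.3565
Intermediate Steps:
j(z) = -404 + 8*z² (j(z) = 4*((z² + z*z) - 101) = 4*((z² + z²) - 101) = 4*(2*z² - 101) = 4*(-101 + 2*z²) = -404 + 8*z²)
(26621 + j(-10))/(n(-180) - 19884) = (26621 + (-404 + 8*(-10)²))/(-33 - 19884) = (26621 + (-404 + 8*100))/(-19917) = (26621 + (-404 + 800))*(-1/19917) = (26621 + 396)*(-1/19917) = 27017*(-1/19917) = -27017/19917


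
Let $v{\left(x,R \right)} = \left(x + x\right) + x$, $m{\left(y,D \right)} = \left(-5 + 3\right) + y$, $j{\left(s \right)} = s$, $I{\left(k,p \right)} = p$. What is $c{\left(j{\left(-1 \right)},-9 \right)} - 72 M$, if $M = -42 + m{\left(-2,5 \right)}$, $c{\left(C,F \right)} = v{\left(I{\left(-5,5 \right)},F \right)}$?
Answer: $3327$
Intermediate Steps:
$m{\left(y,D \right)} = -2 + y$
$v{\left(x,R \right)} = 3 x$ ($v{\left(x,R \right)} = 2 x + x = 3 x$)
$c{\left(C,F \right)} = 15$ ($c{\left(C,F \right)} = 3 \cdot 5 = 15$)
$M = -46$ ($M = -42 - 4 = -46$)
$c{\left(j{\left(-1 \right)},-9 \right)} - 72 M = 15 - -3312 = 15 + 3312 = 3327$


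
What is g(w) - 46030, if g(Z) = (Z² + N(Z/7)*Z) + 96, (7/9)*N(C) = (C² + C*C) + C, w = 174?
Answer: 91361126/343 ≈ 2.6636e+5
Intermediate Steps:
N(C) = 9*C/7 + 18*C²/7 (N(C) = 9*((C² + C*C) + C)/7 = 9*((C² + C²) + C)/7 = 9*(2*C² + C)/7 = 9*(C + 2*C²)/7 = 9*C/7 + 18*C²/7)
g(Z) = 96 + Z² + 9*Z²*(1 + 2*Z/7)/49 (g(Z) = (Z² + (9*(Z/7)*(1 + 2*(Z/7))/7)*Z) + 96 = (Z² + (9*(Z/7)*(1 + 2*Z/7)/7)*Z) + 96 = (Z² + (9*Z*(1 + 2*Z/7)/49)*Z) + 96 = (Z² + 9*Z²*(1 + 2*Z/7)/49) + 96 = 96 + Z² + 9*Z²*(1 + 2*Z/7)/49)
g(w) - 46030 = (96 + (18/343)*174³ + (58/49)*174²) - 46030 = (96 + (18/343)*5268024 + (58/49)*30276) - 46030 = (96 + 94824432/343 + 1756008/49) - 46030 = 107149416/343 - 46030 = 91361126/343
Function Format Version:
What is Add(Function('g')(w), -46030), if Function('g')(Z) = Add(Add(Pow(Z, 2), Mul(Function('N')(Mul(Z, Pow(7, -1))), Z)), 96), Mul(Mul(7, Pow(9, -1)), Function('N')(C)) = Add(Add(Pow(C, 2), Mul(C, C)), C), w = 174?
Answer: Rational(91361126, 343) ≈ 2.6636e+5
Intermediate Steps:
Function('N')(C) = Add(Mul(Rational(9, 7), C), Mul(Rational(18, 7), Pow(C, 2))) (Function('N')(C) = Mul(Rational(9, 7), Add(Add(Pow(C, 2), Mul(C, C)), C)) = Mul(Rational(9, 7), Add(Add(Pow(C, 2), Pow(C, 2)), C)) = Mul(Rational(9, 7), Add(Mul(2, Pow(C, 2)), C)) = Mul(Rational(9, 7), Add(C, Mul(2, Pow(C, 2)))) = Add(Mul(Rational(9, 7), C), Mul(Rational(18, 7), Pow(C, 2))))
Function('g')(Z) = Add(96, Pow(Z, 2), Mul(Rational(9, 49), Pow(Z, 2), Add(1, Mul(Rational(2, 7), Z)))) (Function('g')(Z) = Add(Add(Pow(Z, 2), Mul(Mul(Rational(9, 7), Mul(Z, Pow(7, -1)), Add(1, Mul(2, Mul(Z, Pow(7, -1))))), Z)), 96) = Add(Add(Pow(Z, 2), Mul(Mul(Rational(9, 7), Mul(Z, Rational(1, 7)), Add(1, Mul(2, Mul(Z, Rational(1, 7))))), Z)), 96) = Add(Add(Pow(Z, 2), Mul(Mul(Rational(9, 7), Mul(Rational(1, 7), Z), Add(1, Mul(2, Mul(Rational(1, 7), Z)))), Z)), 96) = Add(Add(Pow(Z, 2), Mul(Mul(Rational(9, 7), Mul(Rational(1, 7), Z), Add(1, Mul(Rational(2, 7), Z))), Z)), 96) = Add(Add(Pow(Z, 2), Mul(Mul(Rational(9, 49), Z, Add(1, Mul(Rational(2, 7), Z))), Z)), 96) = Add(Add(Pow(Z, 2), Mul(Rational(9, 49), Pow(Z, 2), Add(1, Mul(Rational(2, 7), Z)))), 96) = Add(96, Pow(Z, 2), Mul(Rational(9, 49), Pow(Z, 2), Add(1, Mul(Rational(2, 7), Z)))))
Add(Function('g')(w), -46030) = Add(Add(96, Mul(Rational(18, 343), Pow(174, 3)), Mul(Rational(58, 49), Pow(174, 2))), -46030) = Add(Add(96, Mul(Rational(18, 343), 5268024), Mul(Rational(58, 49), 30276)), -46030) = Add(Add(96, Rational(94824432, 343), Rational(1756008, 49)), -46030) = Add(Rational(107149416, 343), -46030) = Rational(91361126, 343)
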